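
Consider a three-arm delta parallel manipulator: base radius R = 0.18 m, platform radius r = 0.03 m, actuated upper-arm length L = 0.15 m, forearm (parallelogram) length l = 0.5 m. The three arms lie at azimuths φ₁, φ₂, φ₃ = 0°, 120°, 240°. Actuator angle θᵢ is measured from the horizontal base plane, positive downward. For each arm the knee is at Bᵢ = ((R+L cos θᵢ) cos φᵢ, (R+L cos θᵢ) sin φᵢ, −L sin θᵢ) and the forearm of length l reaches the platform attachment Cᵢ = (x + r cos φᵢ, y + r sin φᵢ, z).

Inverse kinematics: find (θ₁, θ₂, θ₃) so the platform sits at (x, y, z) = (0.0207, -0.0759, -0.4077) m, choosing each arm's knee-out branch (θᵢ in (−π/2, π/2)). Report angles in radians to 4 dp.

θ₁ = -0.0001, θ₂ = 0.4364, θ₃ = -0.1746

arm 1 (φ=0.0°): x'=0.0207, y'=-0.0759
  e−x'=0.1293;  (l²−L²−(e−x')²−y'²−z²)/2L = 0.1293
  γ=atan2(-0.4077,0.1293)=-1.2637;  ψ=arccos(0.3024)=1.2636;  θ1=γ+ψ≈-0.0001
φ2=120.0° → target in arm frame (-0.0761, 0.0200)
  A cos θ + B sin θ = C:  0.2261·cos θ + -0.4077·sin θ = 0.0326
  γ=atan2(-0.4077,0.2261)=-1.0645;  ψ=arccos(0.0698)=1.5009;  θ2=γ+ψ≈0.4364
rotate P by −φ3: (0.0554, 0.0559, -0.4077)
  e−x'=0.0946;  (l²−L²−(e−x')²−y'²−z²)/2L = 0.1640
  θ3 = atan2(B,A) + arccos(C/0.4185) = -0.1746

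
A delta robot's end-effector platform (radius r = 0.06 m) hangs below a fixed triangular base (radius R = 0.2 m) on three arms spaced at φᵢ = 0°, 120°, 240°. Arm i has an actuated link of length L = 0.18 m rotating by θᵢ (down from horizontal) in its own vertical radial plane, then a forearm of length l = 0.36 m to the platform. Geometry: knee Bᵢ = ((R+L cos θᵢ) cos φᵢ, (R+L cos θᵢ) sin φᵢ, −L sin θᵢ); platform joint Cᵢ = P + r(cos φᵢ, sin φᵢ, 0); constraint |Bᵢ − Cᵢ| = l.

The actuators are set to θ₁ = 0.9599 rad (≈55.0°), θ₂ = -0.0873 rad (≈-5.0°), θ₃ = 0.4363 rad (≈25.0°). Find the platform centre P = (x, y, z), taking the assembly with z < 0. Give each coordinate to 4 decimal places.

φ1=0.0°: virtual centre (0.2432, 0.0000, -0.1474), radius l
arm 2 at φ=120.0°: (R−r)+L cos θ2 = 0.3193;  S2 = (-0.1597, 0.2765, 0.0157)
φ3=240.0°: virtual centre (-0.1516, -0.2625, -0.0761), radius l
|S₂|²−|S₁|² = 0.0213;  |S₃|²−|S₁|² = 0.0168
linear system: -0.8058x+0.5531y = 0.0213−0.3263z; -0.7896x+-0.5251y = 0.0168−0.1428z
det = 0.8598;  x = -0.0238+0.2911z,  y = 0.0038+-0.1659z
into |P−S₁|² = l²: 1.1122z² + 0.1382z + -0.0365 = 0;  Δ = 0.1816;  z = -0.2537 or 0.1295 → z<0 root = -0.2537
x = -0.0976, y = 0.0459

(-0.0976, 0.0459, -0.2537)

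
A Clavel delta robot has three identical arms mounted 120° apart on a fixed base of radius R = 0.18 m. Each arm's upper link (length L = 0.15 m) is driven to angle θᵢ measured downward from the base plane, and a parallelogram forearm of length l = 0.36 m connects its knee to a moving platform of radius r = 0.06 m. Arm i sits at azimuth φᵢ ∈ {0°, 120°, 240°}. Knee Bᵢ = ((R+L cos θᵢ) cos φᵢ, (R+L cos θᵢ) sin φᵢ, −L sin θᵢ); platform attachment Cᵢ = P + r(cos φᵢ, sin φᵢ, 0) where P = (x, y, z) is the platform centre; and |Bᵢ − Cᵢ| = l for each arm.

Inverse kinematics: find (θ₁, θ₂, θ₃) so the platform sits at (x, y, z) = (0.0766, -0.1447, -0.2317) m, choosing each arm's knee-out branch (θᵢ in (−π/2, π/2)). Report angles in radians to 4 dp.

θ₁ = -0.2622, θ₂ = 1.1346, θ₃ = -0.3494

arm 1 (φ=0.0°): x'=0.0766, y'=-0.1447
  A=0.0434, B=-0.2317, C=(l²−L²−A²−y'²−z²)/(2L)=0.1020
  γ=atan2(-0.2317,0.0434)=-1.3856;  ψ=arccos(0.4326)=1.1234;  θ1=γ+ψ≈-0.2622
arm 2 (φ=120.0°): x'=-0.1636, y'=0.0060
  e−x'=0.2836;  (l²−L²−(e−x')²−y'²−z²)/2L = -0.0902
  γ=atan2(-0.2317,0.2836)=-0.6850;  ψ=arccos(-0.2463)=1.8196;  θ2=γ+ψ≈1.1346
arm 3 (φ=240.0°): x'=0.0870, y'=0.1387
  e−x'=0.0330;  (l²−L²−(e−x')²−y'²−z²)/2L = 0.1103
  √(A²+B²)=0.2340;  θ3 = -1.4294+1.0800 ≈ -0.3494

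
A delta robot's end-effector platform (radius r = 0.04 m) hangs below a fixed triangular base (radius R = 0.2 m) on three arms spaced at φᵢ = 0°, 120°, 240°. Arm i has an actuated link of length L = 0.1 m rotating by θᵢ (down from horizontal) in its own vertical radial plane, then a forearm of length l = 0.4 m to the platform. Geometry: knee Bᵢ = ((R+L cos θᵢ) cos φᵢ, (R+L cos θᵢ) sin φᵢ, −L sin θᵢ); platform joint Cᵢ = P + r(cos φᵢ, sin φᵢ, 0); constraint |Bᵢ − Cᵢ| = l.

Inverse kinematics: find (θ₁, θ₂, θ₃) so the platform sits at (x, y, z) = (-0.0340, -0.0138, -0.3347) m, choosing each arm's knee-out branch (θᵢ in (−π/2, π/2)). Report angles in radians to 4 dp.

θ₁ = 0.5234, θ₂ = 0.2613, θ₃ = 0.0870

rotate P by −φ1: (-0.0340, -0.0138, -0.3347)
  A=0.1940, B=-0.3347, C=(l²−L²−A²−y'²−z²)/(2L)=0.0007
  γ=atan2(-0.3347,0.1940)=-1.0455;  ψ=arccos(0.0019)=1.5689;  θ1=γ+ψ≈0.5234
rotate P by −φ2: (0.0050, 0.0363, -0.3347)
  A cos θ + B sin θ = C:  0.1550·cos θ + -0.3347·sin θ = 0.0632
  γ=atan2(-0.3347,0.1550)=-1.1372;  ψ=arccos(0.1714)=1.3985;  θ2=γ+ψ≈0.2613
rotate P by −φ3: (0.0290, -0.0225, -0.3347)
  A cos θ + B sin θ = C:  0.1310·cos θ + -0.3347·sin θ = 0.1015
  γ=atan2(-0.3347,0.1310)=-1.1976;  ψ=arccos(0.2823)=1.2846;  θ3=γ+ψ≈0.0870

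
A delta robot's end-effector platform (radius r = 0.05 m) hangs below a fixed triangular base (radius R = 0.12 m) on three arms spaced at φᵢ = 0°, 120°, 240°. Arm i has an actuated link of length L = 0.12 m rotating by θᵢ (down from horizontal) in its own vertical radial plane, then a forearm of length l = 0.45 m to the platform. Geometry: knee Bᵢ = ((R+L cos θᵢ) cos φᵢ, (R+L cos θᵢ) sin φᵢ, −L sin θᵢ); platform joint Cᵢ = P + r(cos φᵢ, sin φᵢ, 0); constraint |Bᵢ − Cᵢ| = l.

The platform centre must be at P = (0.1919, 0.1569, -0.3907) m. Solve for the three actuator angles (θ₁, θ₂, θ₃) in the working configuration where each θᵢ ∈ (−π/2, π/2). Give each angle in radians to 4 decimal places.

rotate P by −φ1: (0.1919, 0.1569, -0.3907)
  e−x'=-0.1219;  (l²−L²−(e−x')²−y'²−z²)/2L = -0.0168
  √(A²+B²)=0.4093;  θ1 = -1.8732+1.6118 ≈ -0.2615
arm 2 (φ=120.0°): x'=0.0399, y'=-0.2446
  A cos θ + B sin θ = C:  0.0301·cos θ + -0.3907·sin θ = -0.1054
  θ2 = atan2(B,A) + arccos(C/0.3919) = 0.3492
φ3=240.0° → target in arm frame (-0.2318, 0.0877)
  e−x'=0.3018;  (l²−L²−(e−x')²−y'²−z²)/2L = -0.2639
  √(A²+B²)=0.4937;  θ3 = -0.9130+2.1348 ≈ 1.2218

θ₁ = -0.2615, θ₂ = 0.3492, θ₃ = 1.2218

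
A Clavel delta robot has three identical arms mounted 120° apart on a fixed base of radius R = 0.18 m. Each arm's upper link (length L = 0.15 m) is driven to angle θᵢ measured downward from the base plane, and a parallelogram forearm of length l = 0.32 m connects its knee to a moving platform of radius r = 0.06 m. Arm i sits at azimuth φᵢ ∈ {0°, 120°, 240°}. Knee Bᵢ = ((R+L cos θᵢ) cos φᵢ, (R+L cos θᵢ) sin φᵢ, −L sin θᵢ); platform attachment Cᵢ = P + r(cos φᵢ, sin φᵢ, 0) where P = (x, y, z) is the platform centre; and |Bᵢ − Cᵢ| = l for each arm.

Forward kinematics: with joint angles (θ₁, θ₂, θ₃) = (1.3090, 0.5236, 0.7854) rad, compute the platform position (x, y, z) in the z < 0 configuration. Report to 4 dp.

φ1=0.0°: virtual centre (0.1588, 0.0000, -0.1449), radius l
arm 2 at φ=120.0°: (R−r)+L cos θ2 = 0.2499;  O2 = (-0.1250, 0.2164, -0.0750)
O3 = (0.2261·cos240.0°, 0.2261·sin240.0°, -0.1061) = (-0.1130, -0.1958, -0.1061)
eliminate P² terms by subtracting sphere 1 from 2 and 3
[-0.5675 0.4328 0.1398]·P = 0.0219;  [-0.5437 -0.3916 0.0776]·P = 0.0161
det = 0.4576;  x = -0.0340+0.1931z,  y = 0.0060+-0.0698z
quadratic in z: (1.0421)z²+(0.2145)z+(-0.0442)=0, √Δ=0.4799 → z ∈ {-0.3331, 0.1273}; z = -0.3331 (taking z<0)
x = -0.0983, y = 0.0292

(-0.0983, 0.0292, -0.3331)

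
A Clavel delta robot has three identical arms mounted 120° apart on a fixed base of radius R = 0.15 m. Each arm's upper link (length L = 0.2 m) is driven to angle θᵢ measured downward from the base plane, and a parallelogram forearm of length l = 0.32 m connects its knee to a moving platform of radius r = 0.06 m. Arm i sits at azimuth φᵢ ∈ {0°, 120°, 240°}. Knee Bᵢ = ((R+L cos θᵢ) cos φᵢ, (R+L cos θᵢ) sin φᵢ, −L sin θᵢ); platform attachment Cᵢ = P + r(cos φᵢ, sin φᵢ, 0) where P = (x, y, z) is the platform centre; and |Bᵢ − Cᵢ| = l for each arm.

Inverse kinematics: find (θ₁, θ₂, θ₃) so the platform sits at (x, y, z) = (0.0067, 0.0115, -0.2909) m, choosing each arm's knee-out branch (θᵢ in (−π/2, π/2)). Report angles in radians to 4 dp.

rotate P by −φ1: (0.0067, 0.0115, -0.2909)
  e−x'=0.0833;  (l²−L²−(e−x')²−y'²−z²)/2L = -0.0732
  γ=atan2(-0.2909,0.0833)=-1.2919;  ψ=arccos(-0.2420)=1.8152;  θ1=γ+ψ≈0.5233
arm 2 (φ=120.0°): x'=0.0066, y'=-0.0116
  A=0.0834, B=-0.2909, C=(l²−L²−A²−y'²−z²)/(2L)=-0.0733
  γ=atan2(-0.2909,0.0834)=-1.2916;  ψ=arccos(-0.2421)=1.8154;  θ2=γ+ψ≈0.5237
φ3=240.0° → target in arm frame (-0.0133, 0.0001)
  e−x'=0.1033;  (l²−L²−(e−x')²−y'²−z²)/2L = -0.0822
  θ3 = atan2(B,A) + arccos(C/0.3087) = 0.6109

θ₁ = 0.5233, θ₂ = 0.5237, θ₃ = 0.6109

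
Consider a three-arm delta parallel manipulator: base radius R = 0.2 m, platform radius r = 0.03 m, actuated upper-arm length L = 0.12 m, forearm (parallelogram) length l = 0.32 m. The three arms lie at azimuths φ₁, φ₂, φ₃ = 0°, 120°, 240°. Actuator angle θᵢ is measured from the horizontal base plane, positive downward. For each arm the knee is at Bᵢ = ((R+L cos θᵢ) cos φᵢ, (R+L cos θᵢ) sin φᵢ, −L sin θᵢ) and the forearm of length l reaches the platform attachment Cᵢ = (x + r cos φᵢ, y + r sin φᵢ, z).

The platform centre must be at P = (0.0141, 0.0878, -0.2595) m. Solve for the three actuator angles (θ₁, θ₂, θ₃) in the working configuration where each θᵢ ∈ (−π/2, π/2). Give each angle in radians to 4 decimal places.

rotate P by −φ1: (0.0141, 0.0878, -0.2595)
  e−x'=0.1559;  (l²−L²−(e−x')²−y'²−z²)/2L = -0.0473
  γ=atan2(-0.2595,0.1559)=-1.0298;  ψ=arccos(-0.1563)=1.7277;  θ1=γ+ψ≈0.6979
arm 2 (φ=120.0°): x'=0.0690, y'=-0.0561
  e−x'=0.1010;  (l²−L²−(e−x')²−y'²−z²)/2L = 0.0304
  √(A²+B²)=0.2785;  θ2 = -1.1996+1.4612 ≈ 0.2617
rotate P by −φ3: (-0.0831, -0.0317, -0.2595)
  e−x'=0.2531;  (l²−L²−(e−x')²−y'²−z²)/2L = -0.1850
  γ=atan2(-0.2595,0.2531)=-0.7979;  ψ=arccos(-0.5103)=2.1064;  θ3=γ+ψ≈1.3085

θ₁ = 0.6979, θ₂ = 0.2617, θ₃ = 1.3085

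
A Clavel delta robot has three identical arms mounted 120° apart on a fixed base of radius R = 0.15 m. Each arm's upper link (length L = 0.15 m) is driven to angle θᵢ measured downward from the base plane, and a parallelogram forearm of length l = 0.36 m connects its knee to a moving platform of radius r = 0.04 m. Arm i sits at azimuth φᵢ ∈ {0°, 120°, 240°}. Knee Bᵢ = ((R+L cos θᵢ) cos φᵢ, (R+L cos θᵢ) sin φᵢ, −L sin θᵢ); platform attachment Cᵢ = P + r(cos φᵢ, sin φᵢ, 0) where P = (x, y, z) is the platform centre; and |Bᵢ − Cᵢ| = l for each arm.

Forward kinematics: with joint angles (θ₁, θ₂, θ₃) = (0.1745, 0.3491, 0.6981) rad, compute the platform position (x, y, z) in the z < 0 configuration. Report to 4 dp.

S1 = (0.2577·cos0.0°, 0.2577·sin0.0°, -0.0260) = (0.2577, 0.0000, -0.0260)
arm 2 at φ=120.0°: (R−r)+L cos θ2 = 0.2510;  S2 = (-0.1255, 0.2173, -0.0513)
S3 = (0.2249·cos240.0°, 0.2249·sin240.0°, -0.0964) = (-0.1125, -0.1948, -0.0964)
|S₂|²−|S₁|² = -0.0015;  |S₃|²−|S₁|² = -0.0072
[-0.7664 0.4347 -0.0505]·P = -0.0015;  [-0.7404 -0.3896 -0.1407]·P = -0.0072
Cramer: x(z) = 0.0060-0.1303z;  y(z) = 0.0071-0.1136z
into |P−S₁|² = l²: 1.0299z² + 0.1161z + -0.0655 = 0;  Δ = 0.2833;  z = -0.3148 or 0.2021 → z<0 root = -0.3148
x = 0.0470, y = 0.0429

(0.0470, 0.0429, -0.3148)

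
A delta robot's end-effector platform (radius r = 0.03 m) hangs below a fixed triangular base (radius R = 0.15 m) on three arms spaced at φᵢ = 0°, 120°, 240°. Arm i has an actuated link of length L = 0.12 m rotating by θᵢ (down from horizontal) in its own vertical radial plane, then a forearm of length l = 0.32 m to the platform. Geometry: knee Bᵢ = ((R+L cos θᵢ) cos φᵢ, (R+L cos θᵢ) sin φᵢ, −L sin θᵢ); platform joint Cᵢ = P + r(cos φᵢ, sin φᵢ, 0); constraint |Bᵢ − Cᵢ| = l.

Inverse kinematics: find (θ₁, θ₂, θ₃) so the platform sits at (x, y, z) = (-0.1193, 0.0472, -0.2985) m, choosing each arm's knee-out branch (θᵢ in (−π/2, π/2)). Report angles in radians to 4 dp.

arm 1 (φ=0.0°): x'=-0.1193, y'=0.0472
  A=0.2393, B=-0.2985, C=(l²−L²−A²−y'²−z²)/(2L)=-0.2525
  √(A²+B²)=0.3826;  θ1 = -0.8950+2.2915 ≈ 1.3965
φ2=120.0° → target in arm frame (0.1005, 0.0797)
  A cos θ + B sin θ = C:  0.0195·cos θ + -0.2985·sin θ = -0.0327
  γ=atan2(-0.2985,0.0195)=-1.5057;  ψ=arccos(-0.1092)=1.6802;  θ2=γ+ψ≈0.1745
φ3=240.0° → target in arm frame (0.0188, -0.1269)
  A cos θ + B sin θ = C:  0.1012·cos θ + -0.2985·sin θ = -0.1144
  θ3 = atan2(B,A) + arccos(C/0.3152) = 0.6984

θ₁ = 1.3965, θ₂ = 0.1745, θ₃ = 0.6984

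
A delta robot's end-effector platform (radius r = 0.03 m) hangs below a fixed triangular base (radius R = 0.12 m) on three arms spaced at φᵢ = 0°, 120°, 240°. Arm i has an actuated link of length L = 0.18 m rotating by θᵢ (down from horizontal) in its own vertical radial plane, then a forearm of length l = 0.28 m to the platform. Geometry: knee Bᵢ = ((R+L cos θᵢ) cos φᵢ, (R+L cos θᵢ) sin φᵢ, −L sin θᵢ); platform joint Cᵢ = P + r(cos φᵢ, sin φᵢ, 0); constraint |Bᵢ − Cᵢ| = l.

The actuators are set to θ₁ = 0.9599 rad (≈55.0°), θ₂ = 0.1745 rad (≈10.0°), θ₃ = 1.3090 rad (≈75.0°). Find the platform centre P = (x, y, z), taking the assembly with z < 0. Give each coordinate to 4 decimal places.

arm 1 at φ=0.0°: ρ1 = 0.1932;  O1 = (0.1932, 0.0000, -0.1474)
φ2=120.0°: virtual centre (-0.1336, 0.2315, -0.0313), radius l
φ3=240.0°: virtual centre (-0.0683, -0.1183, -0.1739), radius l
subtract pairs → two planes through P
plane₁₂: -0.6538x+0.4629y+0.2324z = 0.0133
Cramer: x(z) = 0.0040+0.0769z;  y(z) = 0.0344-0.3934z
quadratic in z: (1.1607)z²+(0.2387)z+(-0.0196)=0, √Δ=0.3850 → z ∈ {-0.2687, 0.0630}; z = -0.2687 (taking z<0)
x = -0.0167, y = 0.1401

(-0.0167, 0.1401, -0.2687)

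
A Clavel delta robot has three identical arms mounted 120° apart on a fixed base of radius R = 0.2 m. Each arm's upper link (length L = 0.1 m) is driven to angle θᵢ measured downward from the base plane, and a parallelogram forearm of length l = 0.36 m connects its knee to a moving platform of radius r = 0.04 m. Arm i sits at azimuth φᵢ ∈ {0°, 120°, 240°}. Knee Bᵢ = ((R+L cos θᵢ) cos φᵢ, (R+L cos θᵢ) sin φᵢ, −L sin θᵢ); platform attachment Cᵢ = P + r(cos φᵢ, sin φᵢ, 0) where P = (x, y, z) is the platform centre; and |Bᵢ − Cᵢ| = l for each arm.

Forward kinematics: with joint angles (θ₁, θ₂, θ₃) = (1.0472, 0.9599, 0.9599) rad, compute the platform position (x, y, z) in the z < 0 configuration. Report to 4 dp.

arm 1 at φ=0.0°: ρ1 = 0.2100;  O1 = (0.2100, 0.0000, -0.0866)
arm 2 at φ=120.0°: ρ2 = 0.2174;  O2 = (-0.1087, 0.1882, -0.0819)
O3 = (0.2174·cos240.0°, 0.2174·sin240.0°, -0.0819) = (-0.1087, -0.1882, -0.0819)
eliminate P² terms by subtracting sphere 1 from 2 and 3
linear system: -0.6374x+0.3765y = 0.0024−0.0094z; -0.6374x+-0.3765y = 0.0024−0.0094z
Cramer: x(z) = -0.0037+0.0147z;  y(z) = 0.0000-0.0000z
into |P−O₁|² = l²: 1.0002z² + 0.1669z + -0.0764 = 0;  Δ = 0.3337;  z = -0.3722 or 0.2053 → z<0 root = -0.3722
x = -0.0092, y = 0.0000

(-0.0092, 0.0000, -0.3722)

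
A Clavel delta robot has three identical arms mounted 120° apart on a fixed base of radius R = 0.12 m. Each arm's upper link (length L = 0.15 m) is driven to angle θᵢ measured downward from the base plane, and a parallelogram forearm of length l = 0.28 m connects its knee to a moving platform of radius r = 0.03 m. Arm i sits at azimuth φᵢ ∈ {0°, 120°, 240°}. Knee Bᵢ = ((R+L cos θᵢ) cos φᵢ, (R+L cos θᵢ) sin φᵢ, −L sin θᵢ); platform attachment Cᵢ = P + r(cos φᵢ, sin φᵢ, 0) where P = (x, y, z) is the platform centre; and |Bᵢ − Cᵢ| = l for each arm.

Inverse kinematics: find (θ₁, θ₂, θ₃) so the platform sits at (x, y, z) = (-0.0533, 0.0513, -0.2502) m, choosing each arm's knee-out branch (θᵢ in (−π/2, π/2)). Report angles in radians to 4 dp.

arm 1 (φ=0.0°): x'=-0.0533, y'=0.0513
  A cos θ + B sin θ = C:  0.1433·cos θ + -0.2502·sin θ = -0.0996
  γ=atan2(-0.2502,0.1433)=-1.0507;  ψ=arccos(-0.3453)=1.9233;  θ1=γ+ψ≈0.8727
φ2=120.0° → target in arm frame (0.0711, 0.0205)
  e−x'=0.0189;  (l²−L²−(e−x')²−y'²−z²)/2L = -0.0249
  √(A²+B²)=0.2509;  θ2 = -1.4953+1.6703 ≈ 0.1750
arm 3 (φ=240.0°): x'=-0.0178, y'=-0.0718
  A=0.1078, B=-0.2502, C=(l²−L²−A²−y'²−z²)/(2L)=-0.0782
  θ3 = atan2(B,A) + arccos(C/0.2724) = 0.6980

θ₁ = 0.8727, θ₂ = 0.1750, θ₃ = 0.6980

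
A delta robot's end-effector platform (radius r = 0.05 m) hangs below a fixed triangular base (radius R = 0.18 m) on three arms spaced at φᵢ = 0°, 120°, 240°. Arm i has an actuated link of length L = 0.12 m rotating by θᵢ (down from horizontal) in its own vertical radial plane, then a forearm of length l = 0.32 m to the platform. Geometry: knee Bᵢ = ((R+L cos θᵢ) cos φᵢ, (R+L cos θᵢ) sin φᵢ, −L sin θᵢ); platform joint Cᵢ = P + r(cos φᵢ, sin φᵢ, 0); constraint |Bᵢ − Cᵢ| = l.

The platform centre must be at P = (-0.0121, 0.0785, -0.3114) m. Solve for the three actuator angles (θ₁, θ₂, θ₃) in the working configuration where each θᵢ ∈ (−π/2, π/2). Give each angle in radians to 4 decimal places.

θ₁ = 0.8726, θ₂ = 0.3489, θ₃ = 1.1347

rotate P by −φ1: (-0.0121, 0.0785, -0.3114)
  A=0.1421, B=-0.3114, C=(l²−L²−A²−y'²−z²)/(2L)=-0.1472
  γ=atan2(-0.3114,0.1421)=-1.1427;  ψ=arccos(-0.4300)=2.0153;  θ1=γ+ψ≈0.8726
rotate P by −φ2: (0.0740, -0.0288, -0.3114)
  e−x'=0.0560;  (l²−L²−(e−x')²−y'²−z²)/2L = -0.0539
  γ=atan2(-0.3114,0.0560)=-1.3930;  ψ=arccos(-0.1703)=1.7419;  θ2=γ+ψ≈0.3489
φ3=240.0° → target in arm frame (-0.0619, -0.0497)
  A=0.1919, B=-0.3114, C=(l²−L²−A²−y'²−z²)/(2L)=-0.2012
  √(A²+B²)=0.3658;  θ3 = -1.0184+2.1531 ≈ 1.1347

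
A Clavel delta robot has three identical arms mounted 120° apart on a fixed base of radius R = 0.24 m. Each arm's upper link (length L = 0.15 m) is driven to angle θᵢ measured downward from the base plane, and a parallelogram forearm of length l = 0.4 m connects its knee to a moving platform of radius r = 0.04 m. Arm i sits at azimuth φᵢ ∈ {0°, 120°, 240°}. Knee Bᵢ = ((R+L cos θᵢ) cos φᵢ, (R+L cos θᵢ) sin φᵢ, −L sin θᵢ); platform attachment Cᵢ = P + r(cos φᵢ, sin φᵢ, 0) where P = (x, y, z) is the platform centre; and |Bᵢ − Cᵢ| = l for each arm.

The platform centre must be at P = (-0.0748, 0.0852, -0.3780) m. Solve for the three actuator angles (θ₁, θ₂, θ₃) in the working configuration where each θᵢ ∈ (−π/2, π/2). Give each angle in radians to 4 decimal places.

rotate P by −φ1: (-0.0748, 0.0852, -0.3780)
  e−x'=0.2748;  (l²−L²−(e−x')²−y'²−z²)/2L = -0.2939
  θ1 = atan2(B,A) + arccos(C/0.4673) = 1.3086
arm 2 (φ=120.0°): x'=0.1112, y'=0.0222
  A=0.0888, B=-0.3780, C=(l²−L²−A²−y'²−z²)/(2L)=-0.0459
  √(A²+B²)=0.3883;  θ2 = -1.3400+1.6892 ≈ 0.3492
arm 3 (φ=240.0°): x'=-0.0364, y'=-0.1074
  A=0.2364, B=-0.3780, C=(l²−L²−A²−y'²−z²)/(2L)=-0.2426
  √(A²+B²)=0.4458;  θ3 = -1.0119+2.1463 ≈ 1.1343

θ₁ = 1.3086, θ₂ = 0.3492, θ₃ = 1.1343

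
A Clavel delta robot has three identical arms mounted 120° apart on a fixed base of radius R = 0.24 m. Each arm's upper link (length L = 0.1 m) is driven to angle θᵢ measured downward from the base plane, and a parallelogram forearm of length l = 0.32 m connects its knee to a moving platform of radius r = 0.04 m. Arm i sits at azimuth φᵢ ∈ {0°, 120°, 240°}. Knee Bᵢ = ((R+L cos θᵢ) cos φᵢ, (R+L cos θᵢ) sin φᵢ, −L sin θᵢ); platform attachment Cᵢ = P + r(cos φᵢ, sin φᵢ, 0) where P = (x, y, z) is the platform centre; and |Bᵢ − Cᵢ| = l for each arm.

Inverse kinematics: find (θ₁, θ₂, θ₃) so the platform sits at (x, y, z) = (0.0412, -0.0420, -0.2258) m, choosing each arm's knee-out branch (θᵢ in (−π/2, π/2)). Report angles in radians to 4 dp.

rotate P by −φ1: (0.0412, -0.0420, -0.2258)
  A=0.1588, B=-0.2258, C=(l²−L²−A²−y'²−z²)/(2L)=0.0722
  θ1 = atan2(B,A) + arccos(C/0.2760) = 0.3484
rotate P by −φ2: (-0.0570, -0.0147, -0.2258)
  e−x'=0.2570;  (l²−L²−(e−x')²−y'²−z²)/2L = -0.1242
  √(A²+B²)=0.3421;  θ2 = -0.7209+1.9423 ≈ 1.2214
φ3=240.0° → target in arm frame (0.0158, 0.0567)
  A cos θ + B sin θ = C:  0.1842·cos θ + -0.2258·sin θ = 0.0213
  √(A²+B²)=0.2914;  θ3 = -0.8864+1.4976 ≈ 0.6112

θ₁ = 0.3484, θ₂ = 1.2214, θ₃ = 0.6112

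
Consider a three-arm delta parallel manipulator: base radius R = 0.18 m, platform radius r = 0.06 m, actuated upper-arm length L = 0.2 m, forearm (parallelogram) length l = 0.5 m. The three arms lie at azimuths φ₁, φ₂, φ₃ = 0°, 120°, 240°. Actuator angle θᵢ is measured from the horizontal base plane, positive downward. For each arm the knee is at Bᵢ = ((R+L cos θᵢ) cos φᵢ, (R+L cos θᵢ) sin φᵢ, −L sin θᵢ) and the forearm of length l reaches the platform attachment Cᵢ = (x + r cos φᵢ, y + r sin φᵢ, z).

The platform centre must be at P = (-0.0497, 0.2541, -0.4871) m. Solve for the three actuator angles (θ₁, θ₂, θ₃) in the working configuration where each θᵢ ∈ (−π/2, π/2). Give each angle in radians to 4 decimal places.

φ1=0.0° → target in arm frame (-0.0497, 0.2541)
  A=0.1697, B=-0.4871, C=(l²−L²−A²−y'²−z²)/(2L)=-0.3016
  γ=atan2(-0.4871,0.1697)=-1.2356;  ψ=arccos(-0.5847)=2.1953;  θ1=γ+ψ≈0.9597
φ2=120.0° → target in arm frame (0.2449, -0.0840)
  e−x'=-0.1249;  (l²−L²−(e−x')²−y'²−z²)/2L = -0.1248
  √(A²+B²)=0.5029;  θ2 = -1.8218+1.8216 ≈ -0.0002
φ3=240.0° → target in arm frame (-0.1952, -0.1701)
  A=0.3152, B=-0.4871, C=(l²−L²−A²−y'²−z²)/(2L)=-0.3889
  √(A²+B²)=0.5802;  θ3 = -0.9965+2.3054 ≈ 1.3089

θ₁ = 0.9597, θ₂ = -0.0002, θ₃ = 1.3089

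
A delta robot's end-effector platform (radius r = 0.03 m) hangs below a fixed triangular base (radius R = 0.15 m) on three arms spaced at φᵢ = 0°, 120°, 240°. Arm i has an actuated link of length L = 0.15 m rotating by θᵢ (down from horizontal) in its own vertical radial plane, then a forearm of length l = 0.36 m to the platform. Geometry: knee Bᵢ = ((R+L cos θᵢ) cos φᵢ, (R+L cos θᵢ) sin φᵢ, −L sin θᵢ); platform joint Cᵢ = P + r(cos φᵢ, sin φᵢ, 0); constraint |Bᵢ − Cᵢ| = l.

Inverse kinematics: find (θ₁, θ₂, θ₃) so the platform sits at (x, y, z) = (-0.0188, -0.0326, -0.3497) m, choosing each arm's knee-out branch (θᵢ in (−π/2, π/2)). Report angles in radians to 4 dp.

θ₁ = 0.6980, θ₂ = 0.6981, θ₃ = 0.4366

arm 1 (φ=0.0°): x'=-0.0188, y'=-0.0326
  e−x'=0.1388;  (l²−L²−(e−x')²−y'²−z²)/2L = -0.1184
  θ1 = atan2(B,A) + arccos(C/0.3762) = 0.6980
arm 2 (φ=120.0°): x'=-0.0188, y'=0.0326
  e−x'=0.1388;  (l²−L²−(e−x')²−y'²−z²)/2L = -0.1184
  √(A²+B²)=0.3763;  θ2 = -1.1929+1.8910 ≈ 0.6981
φ3=240.0° → target in arm frame (0.0376, 0.0000)
  e−x'=0.0824;  (l²−L²−(e−x')²−y'²−z²)/2L = -0.0732
  √(A²+B²)=0.3593;  θ3 = -1.3395+1.7761 ≈ 0.4366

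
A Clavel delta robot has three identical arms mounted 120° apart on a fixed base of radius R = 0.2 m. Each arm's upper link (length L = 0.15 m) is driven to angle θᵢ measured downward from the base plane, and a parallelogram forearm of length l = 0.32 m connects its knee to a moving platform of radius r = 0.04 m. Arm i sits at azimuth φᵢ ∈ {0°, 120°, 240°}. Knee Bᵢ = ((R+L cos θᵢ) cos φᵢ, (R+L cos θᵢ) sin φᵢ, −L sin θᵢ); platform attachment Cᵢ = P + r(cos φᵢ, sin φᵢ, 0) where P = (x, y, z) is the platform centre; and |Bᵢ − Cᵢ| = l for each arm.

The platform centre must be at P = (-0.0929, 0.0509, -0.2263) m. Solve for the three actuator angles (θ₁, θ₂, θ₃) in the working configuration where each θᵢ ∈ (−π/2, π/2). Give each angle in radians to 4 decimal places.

θ₁ = 1.2219, θ₂ = 0.0001, θ₃ = 0.6977

rotate P by −φ1: (-0.0929, 0.0509, -0.2263)
  A=0.2529, B=-0.2263, C=(l²−L²−A²−y'²−z²)/(2L)=-0.1262
  √(A²+B²)=0.3394;  θ1 = -0.7299+1.9518 ≈ 1.2219
rotate P by −φ2: (0.0905, 0.0550, -0.2263)
  A cos θ + B sin θ = C:  0.0695·cos θ + -0.2263·sin θ = 0.0695
  θ2 = atan2(B,A) + arccos(C/0.2367) = 0.0001
arm 3 (φ=240.0°): x'=0.0024, y'=-0.1059
  A=0.1576, B=-0.2263, C=(l²−L²−A²−y'²−z²)/(2L)=-0.0246
  θ3 = atan2(B,A) + arccos(C/0.2758) = 0.6977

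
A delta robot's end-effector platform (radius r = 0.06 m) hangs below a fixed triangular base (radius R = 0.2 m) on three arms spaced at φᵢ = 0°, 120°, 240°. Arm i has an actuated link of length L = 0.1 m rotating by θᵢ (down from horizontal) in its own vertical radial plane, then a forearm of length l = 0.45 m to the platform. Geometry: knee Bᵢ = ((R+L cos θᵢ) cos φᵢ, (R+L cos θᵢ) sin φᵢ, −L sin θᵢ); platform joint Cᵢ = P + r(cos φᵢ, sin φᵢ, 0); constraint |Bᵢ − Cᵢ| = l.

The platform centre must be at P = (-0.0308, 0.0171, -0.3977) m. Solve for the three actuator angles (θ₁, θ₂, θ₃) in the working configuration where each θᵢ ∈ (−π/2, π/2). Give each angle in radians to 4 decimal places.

rotate P by −φ1: (-0.0308, 0.0171, -0.3977)
  e−x'=0.1708;  (l²−L²−(e−x')²−y'²−z²)/2L = 0.0243
  γ=atan2(-0.3977,0.1708)=-1.1651;  ψ=arccos(0.0563)=1.5145;  θ1=γ+ψ≈0.3494
arm 2 (φ=120.0°): x'=0.0302, y'=0.0181
  A cos θ + B sin θ = C:  0.1098·cos θ + -0.3977·sin θ = 0.1098
  θ2 = atan2(B,A) + arccos(C/0.4126) = 0.0001
rotate P by −φ3: (0.0006, -0.0352, -0.3977)
  A=0.1394, B=-0.3977, C=(l²−L²−A²−y'²−z²)/(2L)=0.0683
  √(A²+B²)=0.4214;  θ3 = -1.2336+1.4080 ≈ 0.1744

θ₁ = 0.3494, θ₂ = 0.0001, θ₃ = 0.1744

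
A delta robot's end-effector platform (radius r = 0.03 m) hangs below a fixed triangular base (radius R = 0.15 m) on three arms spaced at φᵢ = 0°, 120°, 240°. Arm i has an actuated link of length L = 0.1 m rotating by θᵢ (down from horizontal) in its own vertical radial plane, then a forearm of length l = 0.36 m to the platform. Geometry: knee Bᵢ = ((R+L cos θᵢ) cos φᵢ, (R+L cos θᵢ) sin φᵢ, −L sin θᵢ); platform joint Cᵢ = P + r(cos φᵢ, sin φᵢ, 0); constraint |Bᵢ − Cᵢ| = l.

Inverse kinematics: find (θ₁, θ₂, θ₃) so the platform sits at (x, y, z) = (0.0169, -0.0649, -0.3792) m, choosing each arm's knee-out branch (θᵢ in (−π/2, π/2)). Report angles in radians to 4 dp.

θ₁ = 0.7852, θ₂ = 1.2213, θ₃ = 0.6104

arm 1 (φ=0.0°): x'=0.0169, y'=-0.0649
  A=0.1031, B=-0.3792, C=(l²−L²−A²−y'²−z²)/(2L)=-0.1952
  √(A²+B²)=0.3930;  θ1 = -1.3053+2.0905 ≈ 0.7852
rotate P by −φ2: (-0.0647, 0.0178, -0.3792)
  e−x'=0.1847;  (l²−L²−(e−x')²−y'²−z²)/2L = -0.2930
  γ=atan2(-0.3792,0.1847)=-1.1176;  ψ=arccos(-0.6948)=2.3389;  θ2=γ+ψ≈1.2213
arm 3 (φ=240.0°): x'=0.0478, y'=0.0471
  e−x'=0.0722;  (l²−L²−(e−x')²−y'²−z²)/2L = -0.1581
  θ3 = atan2(B,A) + arccos(C/0.3860) = 0.6104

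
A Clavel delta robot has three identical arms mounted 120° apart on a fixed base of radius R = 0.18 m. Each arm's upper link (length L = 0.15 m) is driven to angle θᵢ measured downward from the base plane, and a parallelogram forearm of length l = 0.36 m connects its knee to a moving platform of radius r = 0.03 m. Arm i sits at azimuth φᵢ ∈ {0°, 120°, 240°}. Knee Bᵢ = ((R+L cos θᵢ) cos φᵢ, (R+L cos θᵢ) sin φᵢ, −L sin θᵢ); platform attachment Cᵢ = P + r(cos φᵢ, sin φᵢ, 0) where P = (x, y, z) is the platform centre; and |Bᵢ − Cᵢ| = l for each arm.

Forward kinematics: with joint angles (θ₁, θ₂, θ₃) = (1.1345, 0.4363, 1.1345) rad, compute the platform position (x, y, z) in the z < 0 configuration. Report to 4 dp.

centre 1 = (0.2134·cos0.0°, 0.2134·sin0.0°, -0.1359) = (0.2134, 0.0000, -0.1359)
centre 2 = (0.2859·cos120.0°, 0.2859·sin120.0°, -0.0634) = (-0.1430, 0.2476, -0.0634)
φ3=240.0°: virtual centre (-0.1067, -0.1848, -0.1359), radius l
eliminate P² terms by subtracting sphere 1 from 2 and 3
plane₁₂: -0.7127x+0.4953y+0.1451z = 0.0218
Cramer: x(z) = -0.0139+0.0924z;  y(z) = 0.0240-0.1600z
quadratic in z: (1.0342)z²+(0.2222)z+(-0.0589)=0, √Δ=0.5413 → z ∈ {-0.3692, 0.1543}; z = -0.3692 (taking z<0)
x = -0.0480, y = 0.0831

(-0.0480, 0.0831, -0.3692)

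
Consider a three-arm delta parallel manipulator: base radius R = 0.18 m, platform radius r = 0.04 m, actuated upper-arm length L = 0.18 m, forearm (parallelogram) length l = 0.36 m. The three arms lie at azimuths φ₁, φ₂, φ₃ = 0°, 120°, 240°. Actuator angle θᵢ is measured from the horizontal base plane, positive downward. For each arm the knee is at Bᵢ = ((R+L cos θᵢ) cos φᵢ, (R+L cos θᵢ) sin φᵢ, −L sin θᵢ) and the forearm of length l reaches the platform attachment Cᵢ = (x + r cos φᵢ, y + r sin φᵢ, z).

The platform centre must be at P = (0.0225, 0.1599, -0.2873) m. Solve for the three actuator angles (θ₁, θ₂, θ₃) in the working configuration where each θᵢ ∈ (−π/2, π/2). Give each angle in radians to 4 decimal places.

θ₁ = 0.6112, θ₂ = -0.0001, θ₃ = 1.3092

φ1=0.0° → target in arm frame (0.0225, 0.1599)
  A cos θ + B sin θ = C:  0.1175·cos θ + -0.2873·sin θ = -0.0687
  γ=atan2(-0.2873,0.1175)=-1.1826;  ψ=arccos(-0.2212)=1.7938;  θ1=γ+ψ≈0.6112
rotate P by −φ2: (0.1272, -0.0994, -0.2873)
  A=0.0128, B=-0.2873, C=(l²−L²−A²−y'²−z²)/(2L)=0.0128
  γ=atan2(-0.2873,0.0128)=-1.5264;  ψ=arccos(0.0445)=1.5263;  θ2=γ+ψ≈-0.0001
arm 3 (φ=240.0°): x'=-0.1497, y'=-0.0605
  A=0.2897, B=-0.2873, C=(l²−L²−A²−y'²−z²)/(2L)=-0.2026
  θ3 = atan2(B,A) + arccos(C/0.4080) = 1.3092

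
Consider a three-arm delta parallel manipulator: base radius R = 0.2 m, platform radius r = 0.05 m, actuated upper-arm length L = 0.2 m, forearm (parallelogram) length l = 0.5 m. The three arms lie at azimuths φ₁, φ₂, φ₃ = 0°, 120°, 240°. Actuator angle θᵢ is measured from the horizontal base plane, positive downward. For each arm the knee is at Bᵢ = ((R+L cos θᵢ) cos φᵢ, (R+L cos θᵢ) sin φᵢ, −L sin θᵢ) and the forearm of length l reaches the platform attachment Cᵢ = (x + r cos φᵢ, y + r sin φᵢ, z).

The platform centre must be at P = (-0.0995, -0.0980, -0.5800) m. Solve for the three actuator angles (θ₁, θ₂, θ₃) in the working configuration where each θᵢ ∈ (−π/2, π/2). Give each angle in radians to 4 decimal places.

θ₁ = 1.3089, θ₂ = 1.1343, θ₃ = 0.6108

rotate P by −φ1: (-0.0995, -0.0980, -0.5800)
  e−x'=0.2495;  (l²−L²−(e−x')²−y'²−z²)/2L = -0.4956
  θ1 = atan2(B,A) + arccos(C/0.6314) = 1.3089
arm 2 (φ=120.0°): x'=-0.0351, y'=0.1352
  A cos θ + B sin θ = C:  0.1851·cos θ + -0.5800·sin θ = -0.4474
  γ=atan2(-0.5800,0.1851)=-1.2618;  ψ=arccos(-0.7348)=2.3961;  θ2=γ+ψ≈1.1343
rotate P by −φ3: (0.1346, -0.0372, -0.5800)
  A cos θ + B sin θ = C:  0.0154·cos θ + -0.5800·sin θ = -0.3200
  θ3 = atan2(B,A) + arccos(C/0.5802) = 0.6108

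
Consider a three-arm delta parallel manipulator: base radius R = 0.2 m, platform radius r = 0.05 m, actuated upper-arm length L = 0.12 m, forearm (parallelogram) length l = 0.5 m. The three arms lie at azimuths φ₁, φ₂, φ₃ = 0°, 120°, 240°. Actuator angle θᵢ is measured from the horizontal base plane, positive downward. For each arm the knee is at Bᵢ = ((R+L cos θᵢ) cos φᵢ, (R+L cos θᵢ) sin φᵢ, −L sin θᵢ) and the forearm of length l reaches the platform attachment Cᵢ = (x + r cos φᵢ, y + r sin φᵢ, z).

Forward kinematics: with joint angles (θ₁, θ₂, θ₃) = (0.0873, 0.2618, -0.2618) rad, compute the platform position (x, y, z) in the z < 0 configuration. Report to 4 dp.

arm 1 at φ=0.0°: ρ1 = 0.2695;  centre 1 = (0.2695, 0.0000, -0.0105)
arm 2 at φ=120.0°: ρ2 = 0.2659;  centre 2 = (-0.1330, 0.2303, -0.0311)
φ3=240.0°: virtual centre (-0.1330, -0.2303, 0.0311), radius l
|centre ₂|²−|centre ₁|² = -0.0011;  |centre ₃|²−|centre ₁|² = -0.0011
linear system: -0.8050x+0.4606y = -0.0011−-0.0412z; -0.8050x+-0.4606y = -0.0011−0.0830z
Cramer: x(z) = 0.0014+0.0260z;  y(z) = 0.0000+0.1349z
sphere 1 gives Az²+Bz+C=0 with A=1.0189, B=0.0070, C=-0.1780;  B²−4AC=0.7253;  roots -0.4214, 0.4145;  negative root z = -0.4214
x = -0.0096, y = -0.0568

(-0.0096, -0.0568, -0.4214)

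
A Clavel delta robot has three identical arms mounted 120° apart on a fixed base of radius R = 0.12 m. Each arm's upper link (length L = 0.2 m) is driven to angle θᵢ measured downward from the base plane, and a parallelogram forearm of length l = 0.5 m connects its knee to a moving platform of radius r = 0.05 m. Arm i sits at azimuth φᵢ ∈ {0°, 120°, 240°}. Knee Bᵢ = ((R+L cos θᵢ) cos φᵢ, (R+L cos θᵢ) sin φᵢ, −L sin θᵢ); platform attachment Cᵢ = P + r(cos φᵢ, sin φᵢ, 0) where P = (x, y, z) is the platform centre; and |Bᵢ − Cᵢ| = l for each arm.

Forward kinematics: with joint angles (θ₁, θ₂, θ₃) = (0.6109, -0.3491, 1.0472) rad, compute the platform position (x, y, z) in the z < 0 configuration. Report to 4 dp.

(-0.0408, 0.2855, -0.4198)

S1 = (0.2338·cos0.0°, 0.2338·sin0.0°, -0.1147) = (0.2338, 0.0000, -0.1147)
S2 = (0.2579·cos120.0°, 0.2579·sin120.0°, 0.0684) = (-0.1290, 0.2234, 0.0684)
arm 3 at φ=240.0°: ρ3 = 0.1700;  S3 = (-0.0850, -0.1472, -0.1732)
subtract pairs → two planes through P
plane₁₂: -0.7256x+0.4468y+0.3663z = 0.0034
det = 0.4985;  x = 0.0060+0.1115z,  y = 0.0173+-0.6387z
into |P−S₁|² = l²: 1.4204z² + 0.1565z + -0.1846 = 0;  Δ = 1.0735;  z = -0.4198 or 0.3096 → z<0 root = -0.4198
x = -0.0408, y = 0.2855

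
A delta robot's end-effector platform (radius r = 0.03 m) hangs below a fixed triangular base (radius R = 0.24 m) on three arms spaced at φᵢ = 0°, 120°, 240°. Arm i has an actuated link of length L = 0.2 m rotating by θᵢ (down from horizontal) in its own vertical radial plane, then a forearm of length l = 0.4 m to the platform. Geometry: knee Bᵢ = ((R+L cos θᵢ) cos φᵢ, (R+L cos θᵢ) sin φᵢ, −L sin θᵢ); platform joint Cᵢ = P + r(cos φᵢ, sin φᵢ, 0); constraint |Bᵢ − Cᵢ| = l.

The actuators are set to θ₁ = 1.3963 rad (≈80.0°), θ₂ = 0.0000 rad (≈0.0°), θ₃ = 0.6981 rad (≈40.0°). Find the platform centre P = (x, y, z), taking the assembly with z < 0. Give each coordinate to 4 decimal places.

(-0.1451, 0.0602, -0.2636)

arm 1 at φ=0.0°: ρ1 = 0.2447;  centre 1 = (0.2447, 0.0000, -0.1970)
arm 2 at φ=120.0°: ρ2 = 0.4100;  centre 2 = (-0.2050, 0.3551, 0.0000)
centre 3 = (0.3632·cos240.0°, 0.3632·sin240.0°, -0.1286) = (-0.1816, -0.3146, -0.1286)
subtract pairs → two planes through P
[-0.8994 0.7101 0.3939]·P = 0.0694;  [-0.8527 -0.6291 0.1368]·P = 0.0498
det = 1.1714;  x = -0.0675+0.2945z,  y = 0.0123+-0.1817z
sphere 1 gives Az²+Bz+C=0 with A=1.1198, B=0.2056, C=-0.0236;  B²−4AC=0.1480;  roots -0.2636, 0.0800;  negative root z = -0.2636
x = -0.1451, y = 0.0602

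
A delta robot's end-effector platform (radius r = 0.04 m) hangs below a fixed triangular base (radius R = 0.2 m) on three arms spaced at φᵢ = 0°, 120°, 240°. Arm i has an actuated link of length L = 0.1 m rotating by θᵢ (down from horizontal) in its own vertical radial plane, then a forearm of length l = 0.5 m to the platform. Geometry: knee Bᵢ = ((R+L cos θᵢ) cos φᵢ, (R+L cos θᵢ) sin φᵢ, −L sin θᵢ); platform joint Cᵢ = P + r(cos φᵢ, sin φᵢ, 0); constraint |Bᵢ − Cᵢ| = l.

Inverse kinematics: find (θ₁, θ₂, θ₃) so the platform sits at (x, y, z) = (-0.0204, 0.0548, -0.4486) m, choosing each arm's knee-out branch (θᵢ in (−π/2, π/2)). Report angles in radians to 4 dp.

φ1=0.0° → target in arm frame (-0.0204, 0.0548)
  A=0.1804, B=-0.4486, C=(l²−L²−A²−y'²−z²)/(2L)=0.0161
  γ=atan2(-0.4486,0.1804)=-1.1884;  ψ=arccos(0.0332)=1.5376;  θ1=γ+ψ≈0.3491
φ2=120.0° → target in arm frame (0.0577, -0.0097)
  A cos θ + B sin θ = C:  0.1023·cos θ + -0.4486·sin θ = 0.1409
  √(A²+B²)=0.4601;  θ2 = -1.3465+1.2595 ≈ -0.0870
φ3=240.0° → target in arm frame (-0.0373, -0.0451)
  e−x'=0.1973;  (l²−L²−(e−x')²−y'²−z²)/2L = -0.0109
  θ3 = atan2(B,A) + arccos(C/0.4901) = 0.4366

θ₁ = 0.3491, θ₂ = -0.0870, θ₃ = 0.4366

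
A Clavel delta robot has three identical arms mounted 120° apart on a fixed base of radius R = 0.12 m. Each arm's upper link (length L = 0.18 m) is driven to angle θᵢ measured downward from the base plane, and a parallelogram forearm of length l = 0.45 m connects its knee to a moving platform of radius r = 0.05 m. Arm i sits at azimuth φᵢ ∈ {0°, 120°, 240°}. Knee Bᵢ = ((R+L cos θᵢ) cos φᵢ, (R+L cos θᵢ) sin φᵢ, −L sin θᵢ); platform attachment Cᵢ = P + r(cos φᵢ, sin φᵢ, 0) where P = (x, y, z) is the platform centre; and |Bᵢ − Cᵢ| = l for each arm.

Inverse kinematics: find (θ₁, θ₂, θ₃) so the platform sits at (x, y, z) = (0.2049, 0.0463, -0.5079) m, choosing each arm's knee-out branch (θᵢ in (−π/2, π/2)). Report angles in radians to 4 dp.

θ₁ = 0.3493, θ₂ = 1.1348, θ₃ = 1.3093

φ1=0.0° → target in arm frame (0.2049, 0.0463)
  e−x'=-0.1349;  (l²−L²−(e−x')²−y'²−z²)/2L = -0.3006
  √(A²+B²)=0.5255;  θ1 = -1.8304+2.1797 ≈ 0.3493
rotate P by −φ2: (-0.0624, -0.2006, -0.5079)
  A=0.1324, B=-0.5079, C=(l²−L²−A²−y'²−z²)/(2L)=-0.4045
  √(A²+B²)=0.5249;  θ2 = -1.3159+2.4507 ≈ 1.1348
rotate P by −φ3: (-0.1425, 0.1543, -0.5079)
  A cos θ + B sin θ = C:  0.2125·cos θ + -0.5079·sin θ = -0.4357
  θ3 = atan2(B,A) + arccos(C/0.5506) = 1.3093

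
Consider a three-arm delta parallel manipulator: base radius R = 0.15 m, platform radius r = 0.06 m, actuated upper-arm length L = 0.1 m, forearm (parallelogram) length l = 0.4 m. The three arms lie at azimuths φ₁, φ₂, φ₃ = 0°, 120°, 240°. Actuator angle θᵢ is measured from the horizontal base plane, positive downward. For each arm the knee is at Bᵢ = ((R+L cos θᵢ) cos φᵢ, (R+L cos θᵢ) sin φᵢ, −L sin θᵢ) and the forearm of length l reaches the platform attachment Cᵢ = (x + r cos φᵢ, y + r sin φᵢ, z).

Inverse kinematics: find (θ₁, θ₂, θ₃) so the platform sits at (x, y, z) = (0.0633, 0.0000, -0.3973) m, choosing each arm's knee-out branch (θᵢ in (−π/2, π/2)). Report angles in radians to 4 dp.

θ₁ = 0.1748, θ₂ = 0.6109, θ₃ = 0.6109

arm 1 (φ=0.0°): x'=0.0633, y'=0.0000
  A cos θ + B sin θ = C:  0.0267·cos θ + -0.3973·sin θ = -0.0428
  √(A²+B²)=0.3982;  θ1 = -1.5037+1.6785 ≈ 0.1748
arm 2 (φ=120.0°): x'=-0.0316, y'=-0.0548
  e−x'=0.1216;  (l²−L²−(e−x')²−y'²−z²)/2L = -0.1283
  θ2 = atan2(B,A) + arccos(C/0.4155) = 0.6109
rotate P by −φ3: (-0.0317, 0.0548, -0.3973)
  A=0.1217, B=-0.3973, C=(l²−L²−A²−y'²−z²)/(2L)=-0.1283
  γ=atan2(-0.3973,0.1217)=-1.2737;  ψ=arccos(-0.3087)=1.8846;  θ3=γ+ψ≈0.6109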